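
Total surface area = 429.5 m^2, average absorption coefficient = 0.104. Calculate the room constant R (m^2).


Given values:
  S = 429.5 m^2, alpha = 0.104
Formula: R = S * alpha / (1 - alpha)
Numerator: 429.5 * 0.104 = 44.668
Denominator: 1 - 0.104 = 0.896
R = 44.668 / 0.896 = 49.85

49.85 m^2


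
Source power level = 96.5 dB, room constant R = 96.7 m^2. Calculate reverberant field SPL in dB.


Given values:
  Lw = 96.5 dB, R = 96.7 m^2
Formula: SPL = Lw + 10 * log10(4 / R)
Compute 4 / R = 4 / 96.7 = 0.041365
Compute 10 * log10(0.041365) = -13.8337
SPL = 96.5 + (-13.8337) = 82.67

82.67 dB


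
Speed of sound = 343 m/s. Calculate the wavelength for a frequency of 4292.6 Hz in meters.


Given values:
  c = 343 m/s, f = 4292.6 Hz
Formula: lambda = c / f
lambda = 343 / 4292.6
lambda = 0.0799

0.0799 m


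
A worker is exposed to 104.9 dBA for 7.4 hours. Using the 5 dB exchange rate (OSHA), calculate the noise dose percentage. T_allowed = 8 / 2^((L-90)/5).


Given values:
  L = 104.9 dBA, T = 7.4 hours
Formula: T_allowed = 8 / 2^((L - 90) / 5)
Compute exponent: (104.9 - 90) / 5 = 2.98
Compute 2^(2.98) = 7.889862
T_allowed = 8 / 7.889862 = 1.013959 hours
Dose = (T / T_allowed) * 100
Dose = (7.4 / 1.013959) * 100 = 729.81

729.81 %


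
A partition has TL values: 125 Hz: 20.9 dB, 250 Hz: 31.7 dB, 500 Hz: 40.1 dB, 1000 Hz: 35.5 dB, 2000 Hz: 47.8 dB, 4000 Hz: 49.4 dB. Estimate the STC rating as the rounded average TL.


Given TL values at each frequency:
  125 Hz: 20.9 dB
  250 Hz: 31.7 dB
  500 Hz: 40.1 dB
  1000 Hz: 35.5 dB
  2000 Hz: 47.8 dB
  4000 Hz: 49.4 dB
Formula: STC ~ round(average of TL values)
Sum = 20.9 + 31.7 + 40.1 + 35.5 + 47.8 + 49.4 = 225.4
Average = 225.4 / 6 = 37.57
Rounded: 38

38


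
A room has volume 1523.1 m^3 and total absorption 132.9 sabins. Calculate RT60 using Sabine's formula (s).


Given values:
  V = 1523.1 m^3
  A = 132.9 sabins
Formula: RT60 = 0.161 * V / A
Numerator: 0.161 * 1523.1 = 245.2191
RT60 = 245.2191 / 132.9 = 1.845

1.845 s


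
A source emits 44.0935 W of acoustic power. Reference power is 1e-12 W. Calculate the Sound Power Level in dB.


Given values:
  W = 44.0935 W
  W_ref = 1e-12 W
Formula: SWL = 10 * log10(W / W_ref)
Compute ratio: W / W_ref = 44093500000000
Compute log10: log10(44093500000000) = 13.644375
Multiply: SWL = 10 * 13.644375 = 136.44

136.44 dB


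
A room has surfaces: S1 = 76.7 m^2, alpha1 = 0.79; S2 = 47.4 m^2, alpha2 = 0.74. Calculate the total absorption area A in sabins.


Given surfaces:
  Surface 1: 76.7 * 0.79 = 60.593
  Surface 2: 47.4 * 0.74 = 35.076
Formula: A = sum(Si * alpha_i)
A = 60.593 + 35.076
A = 95.67

95.67 sabins


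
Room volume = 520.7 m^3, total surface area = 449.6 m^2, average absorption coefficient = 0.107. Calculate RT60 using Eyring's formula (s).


Given values:
  V = 520.7 m^3, S = 449.6 m^2, alpha = 0.107
Formula: RT60 = 0.161 * V / (-S * ln(1 - alpha))
Compute ln(1 - 0.107) = ln(0.893) = -0.113169
Denominator: -449.6 * -0.113169 = 50.8808
Numerator: 0.161 * 520.7 = 83.8327
RT60 = 83.8327 / 50.8808 = 1.648

1.648 s


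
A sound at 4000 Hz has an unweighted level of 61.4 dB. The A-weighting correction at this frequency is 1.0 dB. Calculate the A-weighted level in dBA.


Given values:
  SPL = 61.4 dB
  A-weighting at 4000 Hz = 1.0 dB
Formula: L_A = SPL + A_weight
L_A = 61.4 + (1.0)
L_A = 62.4

62.4 dBA


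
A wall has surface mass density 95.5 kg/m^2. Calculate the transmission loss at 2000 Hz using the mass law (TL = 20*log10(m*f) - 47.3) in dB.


Given values:
  m = 95.5 kg/m^2, f = 2000 Hz
Formula: TL = 20 * log10(m * f) - 47.3
Compute m * f = 95.5 * 2000 = 191000.0
Compute log10(191000.0) = 5.281033
Compute 20 * 5.281033 = 105.6207
TL = 105.6207 - 47.3 = 58.32

58.32 dB


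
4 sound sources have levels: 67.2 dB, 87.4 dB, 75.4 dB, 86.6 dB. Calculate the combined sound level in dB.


Formula: L_total = 10 * log10( sum(10^(Li/10)) )
  Source 1: 10^(67.2/10) = 5248074.6025
  Source 2: 10^(87.4/10) = 549540873.8576
  Source 3: 10^(75.4/10) = 34673685.0453
  Source 4: 10^(86.6/10) = 457088189.6149
Sum of linear values = 1046550823.1203
L_total = 10 * log10(1046550823.1203) = 90.2

90.2 dB


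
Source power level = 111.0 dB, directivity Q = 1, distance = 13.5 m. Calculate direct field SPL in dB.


Given values:
  Lw = 111.0 dB, Q = 1, r = 13.5 m
Formula: SPL = Lw + 10 * log10(Q / (4 * pi * r^2))
Compute 4 * pi * r^2 = 4 * pi * 13.5^2 = 2290.221
Compute Q / denom = 1 / 2290.221 = 0.00043664
Compute 10 * log10(0.00043664) = -33.5988
SPL = 111.0 + (-33.5988) = 77.4

77.4 dB


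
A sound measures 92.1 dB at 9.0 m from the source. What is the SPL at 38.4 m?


Given values:
  SPL1 = 92.1 dB, r1 = 9.0 m, r2 = 38.4 m
Formula: SPL2 = SPL1 - 20 * log10(r2 / r1)
Compute ratio: r2 / r1 = 38.4 / 9.0 = 4.2667
Compute log10: log10(4.2667) = 0.630092
Compute drop: 20 * 0.630092 = 12.6018
SPL2 = 92.1 - 12.6018 = 79.5

79.5 dB


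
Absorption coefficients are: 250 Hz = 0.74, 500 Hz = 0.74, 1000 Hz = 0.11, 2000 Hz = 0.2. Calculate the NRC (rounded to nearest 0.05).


Given values:
  a_250 = 0.74, a_500 = 0.74
  a_1000 = 0.11, a_2000 = 0.2
Formula: NRC = (a250 + a500 + a1000 + a2000) / 4
Sum = 0.74 + 0.74 + 0.11 + 0.2 = 1.79
NRC = 1.79 / 4 = 0.4475
Rounded to nearest 0.05: 0.45

0.45


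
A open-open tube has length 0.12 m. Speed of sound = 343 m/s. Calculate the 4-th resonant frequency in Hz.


Given values:
  Tube type: open-open, L = 0.12 m, c = 343 m/s, n = 4
Formula: f_n = n * c / (2 * L)
Compute 2 * L = 2 * 0.12 = 0.24
f = 4 * 343 / 0.24
f = 5716.67

5716.67 Hz


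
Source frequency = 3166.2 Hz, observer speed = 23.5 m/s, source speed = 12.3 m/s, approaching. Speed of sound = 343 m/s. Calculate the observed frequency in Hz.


Given values:
  f_s = 3166.2 Hz, v_o = 23.5 m/s, v_s = 12.3 m/s
  Direction: approaching
Formula: f_o = f_s * (c + v_o) / (c - v_s)
Numerator: c + v_o = 343 + 23.5 = 366.5
Denominator: c - v_s = 343 - 12.3 = 330.7
f_o = 3166.2 * 366.5 / 330.7 = 3508.96

3508.96 Hz


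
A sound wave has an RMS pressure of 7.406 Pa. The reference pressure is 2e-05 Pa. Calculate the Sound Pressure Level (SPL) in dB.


Given values:
  p = 7.406 Pa
  p_ref = 2e-05 Pa
Formula: SPL = 20 * log10(p / p_ref)
Compute ratio: p / p_ref = 7.406 / 2e-05 = 370300
Compute log10: log10(370300) = 5.568554
Multiply: SPL = 20 * 5.568554 = 111.37

111.37 dB


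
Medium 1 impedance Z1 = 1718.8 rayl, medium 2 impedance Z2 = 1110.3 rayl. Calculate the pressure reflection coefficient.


Given values:
  Z1 = 1718.8 rayl, Z2 = 1110.3 rayl
Formula: R = (Z2 - Z1) / (Z2 + Z1)
Numerator: Z2 - Z1 = 1110.3 - 1718.8 = -608.5
Denominator: Z2 + Z1 = 1110.3 + 1718.8 = 2829.1
R = -608.5 / 2829.1 = -0.2151

-0.2151


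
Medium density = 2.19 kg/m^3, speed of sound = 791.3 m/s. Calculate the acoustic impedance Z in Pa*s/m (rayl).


Given values:
  rho = 2.19 kg/m^3
  c = 791.3 m/s
Formula: Z = rho * c
Z = 2.19 * 791.3
Z = 1732.95

1732.95 rayl


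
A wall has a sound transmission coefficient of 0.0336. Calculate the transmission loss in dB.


Given values:
  tau = 0.0336
Formula: TL = 10 * log10(1 / tau)
Compute 1 / tau = 1 / 0.0336 = 29.7619
Compute log10(29.7619) = 1.473661
TL = 10 * 1.473661 = 14.74

14.74 dB


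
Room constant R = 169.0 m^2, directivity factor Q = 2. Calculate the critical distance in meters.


Given values:
  R = 169.0 m^2, Q = 2
Formula: d_c = 0.141 * sqrt(Q * R)
Compute Q * R = 2 * 169.0 = 338.0
Compute sqrt(338.0) = 18.3848
d_c = 0.141 * 18.3848 = 2.592

2.592 m


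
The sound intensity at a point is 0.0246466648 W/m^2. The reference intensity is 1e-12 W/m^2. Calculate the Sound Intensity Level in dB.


Given values:
  I = 0.0246466648 W/m^2
  I_ref = 1e-12 W/m^2
Formula: SIL = 10 * log10(I / I_ref)
Compute ratio: I / I_ref = 24646664800
Compute log10: log10(24646664800) = 10.391758
Multiply: SIL = 10 * 10.391758 = 103.92

103.92 dB


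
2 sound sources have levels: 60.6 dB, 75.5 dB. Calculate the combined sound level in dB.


Formula: L_total = 10 * log10( sum(10^(Li/10)) )
  Source 1: 10^(60.6/10) = 1148153.6215
  Source 2: 10^(75.5/10) = 35481338.9234
Sum of linear values = 36629492.5449
L_total = 10 * log10(36629492.5449) = 75.64

75.64 dB


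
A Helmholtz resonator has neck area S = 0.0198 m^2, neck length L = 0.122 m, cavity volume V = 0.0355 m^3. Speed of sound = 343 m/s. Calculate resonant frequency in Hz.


Given values:
  S = 0.0198 m^2, L = 0.122 m, V = 0.0355 m^3, c = 343 m/s
Formula: f = (c / (2*pi)) * sqrt(S / (V * L))
Compute V * L = 0.0355 * 0.122 = 0.004331
Compute S / (V * L) = 0.0198 / 0.004331 = 4.5717
Compute sqrt(4.5717) = 2.138153
Compute c / (2*pi) = 343 / 6.283185 = 54.590148
f = 54.590148 * 2.138153 = 116.72

116.72 Hz


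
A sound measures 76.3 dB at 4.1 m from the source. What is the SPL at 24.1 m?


Given values:
  SPL1 = 76.3 dB, r1 = 4.1 m, r2 = 24.1 m
Formula: SPL2 = SPL1 - 20 * log10(r2 / r1)
Compute ratio: r2 / r1 = 24.1 / 4.1 = 5.878
Compute log10: log10(5.878) = 0.76923
Compute drop: 20 * 0.76923 = 15.3846
SPL2 = 76.3 - 15.3846 = 60.92

60.92 dB


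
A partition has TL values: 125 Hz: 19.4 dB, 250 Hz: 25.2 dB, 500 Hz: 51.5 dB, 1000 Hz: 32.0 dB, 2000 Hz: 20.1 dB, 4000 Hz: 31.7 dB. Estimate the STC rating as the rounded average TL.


Given TL values at each frequency:
  125 Hz: 19.4 dB
  250 Hz: 25.2 dB
  500 Hz: 51.5 dB
  1000 Hz: 32.0 dB
  2000 Hz: 20.1 dB
  4000 Hz: 31.7 dB
Formula: STC ~ round(average of TL values)
Sum = 19.4 + 25.2 + 51.5 + 32.0 + 20.1 + 31.7 = 179.9
Average = 179.9 / 6 = 29.98
Rounded: 30

30


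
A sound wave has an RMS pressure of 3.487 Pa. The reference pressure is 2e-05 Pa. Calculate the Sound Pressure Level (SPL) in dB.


Given values:
  p = 3.487 Pa
  p_ref = 2e-05 Pa
Formula: SPL = 20 * log10(p / p_ref)
Compute ratio: p / p_ref = 3.487 / 2e-05 = 174350
Compute log10: log10(174350) = 5.241422
Multiply: SPL = 20 * 5.241422 = 104.83

104.83 dB


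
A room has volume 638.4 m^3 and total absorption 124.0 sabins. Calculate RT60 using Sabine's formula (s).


Given values:
  V = 638.4 m^3
  A = 124.0 sabins
Formula: RT60 = 0.161 * V / A
Numerator: 0.161 * 638.4 = 102.7824
RT60 = 102.7824 / 124.0 = 0.829

0.829 s


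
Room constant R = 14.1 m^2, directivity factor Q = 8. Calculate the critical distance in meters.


Given values:
  R = 14.1 m^2, Q = 8
Formula: d_c = 0.141 * sqrt(Q * R)
Compute Q * R = 8 * 14.1 = 112.8
Compute sqrt(112.8) = 10.6207
d_c = 0.141 * 10.6207 = 1.498

1.498 m


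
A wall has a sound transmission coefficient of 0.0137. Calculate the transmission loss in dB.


Given values:
  tau = 0.0137
Formula: TL = 10 * log10(1 / tau)
Compute 1 / tau = 1 / 0.0137 = 72.9927
Compute log10(72.9927) = 1.863279
TL = 10 * 1.863279 = 18.63

18.63 dB


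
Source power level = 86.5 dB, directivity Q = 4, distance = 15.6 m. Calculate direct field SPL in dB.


Given values:
  Lw = 86.5 dB, Q = 4, r = 15.6 m
Formula: SPL = Lw + 10 * log10(Q / (4 * pi * r^2))
Compute 4 * pi * r^2 = 4 * pi * 15.6^2 = 3058.152
Compute Q / denom = 4 / 3058.152 = 0.00130798
Compute 10 * log10(0.00130798) = -28.834
SPL = 86.5 + (-28.834) = 57.67

57.67 dB


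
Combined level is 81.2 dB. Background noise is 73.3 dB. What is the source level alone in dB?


Given values:
  L_total = 81.2 dB, L_bg = 73.3 dB
Formula: L_source = 10 * log10(10^(L_total/10) - 10^(L_bg/10))
Convert to linear:
  10^(81.2/10) = 131825673.8556
  10^(73.3/10) = 21379620.895
Difference: 131825673.8556 - 21379620.895 = 110446052.9606
L_source = 10 * log10(110446052.9606) = 80.43

80.43 dB


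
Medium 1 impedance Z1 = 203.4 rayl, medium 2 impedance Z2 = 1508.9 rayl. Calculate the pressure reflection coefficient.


Given values:
  Z1 = 203.4 rayl, Z2 = 1508.9 rayl
Formula: R = (Z2 - Z1) / (Z2 + Z1)
Numerator: Z2 - Z1 = 1508.9 - 203.4 = 1305.5
Denominator: Z2 + Z1 = 1508.9 + 203.4 = 1712.3
R = 1305.5 / 1712.3 = 0.7624

0.7624


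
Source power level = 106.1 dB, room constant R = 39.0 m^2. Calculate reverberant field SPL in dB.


Given values:
  Lw = 106.1 dB, R = 39.0 m^2
Formula: SPL = Lw + 10 * log10(4 / R)
Compute 4 / R = 4 / 39.0 = 0.102564
Compute 10 * log10(0.102564) = -9.8901
SPL = 106.1 + (-9.8901) = 96.21

96.21 dB


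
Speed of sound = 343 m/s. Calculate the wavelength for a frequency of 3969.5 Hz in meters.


Given values:
  c = 343 m/s, f = 3969.5 Hz
Formula: lambda = c / f
lambda = 343 / 3969.5
lambda = 0.0864

0.0864 m


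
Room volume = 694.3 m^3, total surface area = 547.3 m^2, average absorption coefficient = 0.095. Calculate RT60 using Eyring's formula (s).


Given values:
  V = 694.3 m^3, S = 547.3 m^2, alpha = 0.095
Formula: RT60 = 0.161 * V / (-S * ln(1 - alpha))
Compute ln(1 - 0.095) = ln(0.905) = -0.09982
Denominator: -547.3 * -0.09982 = 54.6315
Numerator: 0.161 * 694.3 = 111.7823
RT60 = 111.7823 / 54.6315 = 2.046

2.046 s


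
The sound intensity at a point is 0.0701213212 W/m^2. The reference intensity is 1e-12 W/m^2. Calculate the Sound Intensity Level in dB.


Given values:
  I = 0.0701213212 W/m^2
  I_ref = 1e-12 W/m^2
Formula: SIL = 10 * log10(I / I_ref)
Compute ratio: I / I_ref = 70121321200
Compute log10: log10(70121321200) = 10.84585
Multiply: SIL = 10 * 10.84585 = 108.46

108.46 dB


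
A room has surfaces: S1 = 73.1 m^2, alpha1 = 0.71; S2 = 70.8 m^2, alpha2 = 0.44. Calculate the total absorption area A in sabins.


Given surfaces:
  Surface 1: 73.1 * 0.71 = 51.901
  Surface 2: 70.8 * 0.44 = 31.152
Formula: A = sum(Si * alpha_i)
A = 51.901 + 31.152
A = 83.05

83.05 sabins


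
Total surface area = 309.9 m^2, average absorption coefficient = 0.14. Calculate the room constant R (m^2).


Given values:
  S = 309.9 m^2, alpha = 0.14
Formula: R = S * alpha / (1 - alpha)
Numerator: 309.9 * 0.14 = 43.386
Denominator: 1 - 0.14 = 0.86
R = 43.386 / 0.86 = 50.45

50.45 m^2


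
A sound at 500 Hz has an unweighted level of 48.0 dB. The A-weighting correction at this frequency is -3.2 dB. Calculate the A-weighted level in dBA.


Given values:
  SPL = 48.0 dB
  A-weighting at 500 Hz = -3.2 dB
Formula: L_A = SPL + A_weight
L_A = 48.0 + (-3.2)
L_A = 44.8

44.8 dBA


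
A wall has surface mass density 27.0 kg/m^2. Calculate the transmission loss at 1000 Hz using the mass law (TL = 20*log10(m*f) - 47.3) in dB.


Given values:
  m = 27.0 kg/m^2, f = 1000 Hz
Formula: TL = 20 * log10(m * f) - 47.3
Compute m * f = 27.0 * 1000 = 27000.0
Compute log10(27000.0) = 4.431364
Compute 20 * 4.431364 = 88.6273
TL = 88.6273 - 47.3 = 41.33

41.33 dB


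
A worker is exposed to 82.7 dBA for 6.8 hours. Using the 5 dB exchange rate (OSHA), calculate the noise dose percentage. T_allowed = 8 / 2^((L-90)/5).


Given values:
  L = 82.7 dBA, T = 6.8 hours
Formula: T_allowed = 8 / 2^((L - 90) / 5)
Compute exponent: (82.7 - 90) / 5 = -1.46
Compute 2^(-1.46) = 0.363493
T_allowed = 8 / 0.363493 = 22.008677 hours
Dose = (T / T_allowed) * 100
Dose = (6.8 / 22.008677) * 100 = 30.9

30.9 %


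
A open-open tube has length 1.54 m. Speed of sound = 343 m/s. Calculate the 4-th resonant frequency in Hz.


Given values:
  Tube type: open-open, L = 1.54 m, c = 343 m/s, n = 4
Formula: f_n = n * c / (2 * L)
Compute 2 * L = 2 * 1.54 = 3.08
f = 4 * 343 / 3.08
f = 445.45

445.45 Hz


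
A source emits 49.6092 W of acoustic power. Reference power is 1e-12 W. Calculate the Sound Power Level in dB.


Given values:
  W = 49.6092 W
  W_ref = 1e-12 W
Formula: SWL = 10 * log10(W / W_ref)
Compute ratio: W / W_ref = 49609200000000
Compute log10: log10(49609200000000) = 13.695562
Multiply: SWL = 10 * 13.695562 = 136.96

136.96 dB


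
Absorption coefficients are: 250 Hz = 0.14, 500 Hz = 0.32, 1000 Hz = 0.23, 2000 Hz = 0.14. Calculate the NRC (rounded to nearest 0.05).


Given values:
  a_250 = 0.14, a_500 = 0.32
  a_1000 = 0.23, a_2000 = 0.14
Formula: NRC = (a250 + a500 + a1000 + a2000) / 4
Sum = 0.14 + 0.32 + 0.23 + 0.14 = 0.83
NRC = 0.83 / 4 = 0.2075
Rounded to nearest 0.05: 0.2

0.2


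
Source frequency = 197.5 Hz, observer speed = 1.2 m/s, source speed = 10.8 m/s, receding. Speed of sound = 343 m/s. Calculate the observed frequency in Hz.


Given values:
  f_s = 197.5 Hz, v_o = 1.2 m/s, v_s = 10.8 m/s
  Direction: receding
Formula: f_o = f_s * (c - v_o) / (c + v_s)
Numerator: c - v_o = 343 - 1.2 = 341.8
Denominator: c + v_s = 343 + 10.8 = 353.8
f_o = 197.5 * 341.8 / 353.8 = 190.8

190.8 Hz


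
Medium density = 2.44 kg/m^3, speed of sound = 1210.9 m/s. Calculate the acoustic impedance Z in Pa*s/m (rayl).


Given values:
  rho = 2.44 kg/m^3
  c = 1210.9 m/s
Formula: Z = rho * c
Z = 2.44 * 1210.9
Z = 2954.6

2954.6 rayl


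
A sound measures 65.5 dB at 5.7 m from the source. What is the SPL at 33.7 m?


Given values:
  SPL1 = 65.5 dB, r1 = 5.7 m, r2 = 33.7 m
Formula: SPL2 = SPL1 - 20 * log10(r2 / r1)
Compute ratio: r2 / r1 = 33.7 / 5.7 = 5.9123
Compute log10: log10(5.9123) = 0.771756
Compute drop: 20 * 0.771756 = 15.4351
SPL2 = 65.5 - 15.4351 = 50.06

50.06 dB


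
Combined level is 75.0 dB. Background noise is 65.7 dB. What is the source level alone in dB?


Given values:
  L_total = 75.0 dB, L_bg = 65.7 dB
Formula: L_source = 10 * log10(10^(L_total/10) - 10^(L_bg/10))
Convert to linear:
  10^(75.0/10) = 31622776.6017
  10^(65.7/10) = 3715352.291
Difference: 31622776.6017 - 3715352.291 = 27907424.3107
L_source = 10 * log10(27907424.3107) = 74.46

74.46 dB


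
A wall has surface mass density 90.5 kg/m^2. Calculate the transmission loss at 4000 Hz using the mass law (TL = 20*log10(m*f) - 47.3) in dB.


Given values:
  m = 90.5 kg/m^2, f = 4000 Hz
Formula: TL = 20 * log10(m * f) - 47.3
Compute m * f = 90.5 * 4000 = 362000.0
Compute log10(362000.0) = 5.558709
Compute 20 * 5.558709 = 111.1742
TL = 111.1742 - 47.3 = 63.87

63.87 dB


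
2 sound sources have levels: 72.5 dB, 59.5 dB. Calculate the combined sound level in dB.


Formula: L_total = 10 * log10( sum(10^(Li/10)) )
  Source 1: 10^(72.5/10) = 17782794.1004
  Source 2: 10^(59.5/10) = 891250.9381
Sum of linear values = 18674045.0385
L_total = 10 * log10(18674045.0385) = 72.71

72.71 dB


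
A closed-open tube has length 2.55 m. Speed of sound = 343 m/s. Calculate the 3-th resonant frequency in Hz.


Given values:
  Tube type: closed-open, L = 2.55 m, c = 343 m/s, n = 3
Formula: f_n = (2n - 1) * c / (4 * L)
Compute 2n - 1 = 2*3 - 1 = 5
Compute 4 * L = 4 * 2.55 = 10.2
f = 5 * 343 / 10.2
f = 168.14

168.14 Hz


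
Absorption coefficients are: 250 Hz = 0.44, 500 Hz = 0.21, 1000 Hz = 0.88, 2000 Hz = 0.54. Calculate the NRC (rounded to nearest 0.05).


Given values:
  a_250 = 0.44, a_500 = 0.21
  a_1000 = 0.88, a_2000 = 0.54
Formula: NRC = (a250 + a500 + a1000 + a2000) / 4
Sum = 0.44 + 0.21 + 0.88 + 0.54 = 2.07
NRC = 2.07 / 4 = 0.5175
Rounded to nearest 0.05: 0.5

0.5


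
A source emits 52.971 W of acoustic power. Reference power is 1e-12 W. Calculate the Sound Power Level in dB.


Given values:
  W = 52.971 W
  W_ref = 1e-12 W
Formula: SWL = 10 * log10(W / W_ref)
Compute ratio: W / W_ref = 52971000000000
Compute log10: log10(52971000000000) = 13.724038
Multiply: SWL = 10 * 13.724038 = 137.24

137.24 dB


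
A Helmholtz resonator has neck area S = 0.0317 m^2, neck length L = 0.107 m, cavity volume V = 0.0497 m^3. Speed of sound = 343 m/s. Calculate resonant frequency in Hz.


Given values:
  S = 0.0317 m^2, L = 0.107 m, V = 0.0497 m^3, c = 343 m/s
Formula: f = (c / (2*pi)) * sqrt(S / (V * L))
Compute V * L = 0.0497 * 0.107 = 0.0053179
Compute S / (V * L) = 0.0317 / 0.0053179 = 5.961
Compute sqrt(5.961) = 2.441516
Compute c / (2*pi) = 343 / 6.283185 = 54.590148
f = 54.590148 * 2.441516 = 133.28

133.28 Hz


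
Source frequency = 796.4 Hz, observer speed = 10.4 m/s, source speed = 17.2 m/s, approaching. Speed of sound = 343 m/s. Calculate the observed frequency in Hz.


Given values:
  f_s = 796.4 Hz, v_o = 10.4 m/s, v_s = 17.2 m/s
  Direction: approaching
Formula: f_o = f_s * (c + v_o) / (c - v_s)
Numerator: c + v_o = 343 + 10.4 = 353.4
Denominator: c - v_s = 343 - 17.2 = 325.8
f_o = 796.4 * 353.4 / 325.8 = 863.87

863.87 Hz


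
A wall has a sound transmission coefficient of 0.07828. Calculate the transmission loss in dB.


Given values:
  tau = 0.07828
Formula: TL = 10 * log10(1 / tau)
Compute 1 / tau = 1 / 0.07828 = 12.7747
Compute log10(12.7747) = 1.106351
TL = 10 * 1.106351 = 11.06

11.06 dB


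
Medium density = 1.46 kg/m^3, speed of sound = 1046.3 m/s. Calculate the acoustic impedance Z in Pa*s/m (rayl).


Given values:
  rho = 1.46 kg/m^3
  c = 1046.3 m/s
Formula: Z = rho * c
Z = 1.46 * 1046.3
Z = 1527.6

1527.6 rayl


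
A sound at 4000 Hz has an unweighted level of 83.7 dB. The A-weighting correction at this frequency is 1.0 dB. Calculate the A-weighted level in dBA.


Given values:
  SPL = 83.7 dB
  A-weighting at 4000 Hz = 1.0 dB
Formula: L_A = SPL + A_weight
L_A = 83.7 + (1.0)
L_A = 84.7

84.7 dBA


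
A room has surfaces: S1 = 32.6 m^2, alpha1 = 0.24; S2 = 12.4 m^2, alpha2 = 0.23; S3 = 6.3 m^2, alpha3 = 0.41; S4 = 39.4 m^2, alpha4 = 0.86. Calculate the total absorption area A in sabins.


Given surfaces:
  Surface 1: 32.6 * 0.24 = 7.824
  Surface 2: 12.4 * 0.23 = 2.852
  Surface 3: 6.3 * 0.41 = 2.583
  Surface 4: 39.4 * 0.86 = 33.884
Formula: A = sum(Si * alpha_i)
A = 7.824 + 2.852 + 2.583 + 33.884
A = 47.14

47.14 sabins


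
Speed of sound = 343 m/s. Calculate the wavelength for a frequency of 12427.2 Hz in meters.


Given values:
  c = 343 m/s, f = 12427.2 Hz
Formula: lambda = c / f
lambda = 343 / 12427.2
lambda = 0.0276

0.0276 m


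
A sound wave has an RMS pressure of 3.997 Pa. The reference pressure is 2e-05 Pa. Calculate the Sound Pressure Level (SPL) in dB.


Given values:
  p = 3.997 Pa
  p_ref = 2e-05 Pa
Formula: SPL = 20 * log10(p / p_ref)
Compute ratio: p / p_ref = 3.997 / 2e-05 = 199850
Compute log10: log10(199850) = 5.300704
Multiply: SPL = 20 * 5.300704 = 106.01

106.01 dB


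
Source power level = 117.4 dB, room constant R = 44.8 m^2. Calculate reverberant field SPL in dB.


Given values:
  Lw = 117.4 dB, R = 44.8 m^2
Formula: SPL = Lw + 10 * log10(4 / R)
Compute 4 / R = 4 / 44.8 = 0.089286
Compute 10 * log10(0.089286) = -10.4922
SPL = 117.4 + (-10.4922) = 106.91

106.91 dB


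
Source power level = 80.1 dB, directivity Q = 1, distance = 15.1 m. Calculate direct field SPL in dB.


Given values:
  Lw = 80.1 dB, Q = 1, r = 15.1 m
Formula: SPL = Lw + 10 * log10(Q / (4 * pi * r^2))
Compute 4 * pi * r^2 = 4 * pi * 15.1^2 = 2865.2582
Compute Q / denom = 1 / 2865.2582 = 0.00034901
Compute 10 * log10(0.00034901) = -34.5716
SPL = 80.1 + (-34.5716) = 45.53

45.53 dB


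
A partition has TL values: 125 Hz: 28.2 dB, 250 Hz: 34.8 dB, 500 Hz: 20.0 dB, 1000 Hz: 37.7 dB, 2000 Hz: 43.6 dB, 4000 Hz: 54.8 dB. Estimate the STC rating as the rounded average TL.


Given TL values at each frequency:
  125 Hz: 28.2 dB
  250 Hz: 34.8 dB
  500 Hz: 20.0 dB
  1000 Hz: 37.7 dB
  2000 Hz: 43.6 dB
  4000 Hz: 54.8 dB
Formula: STC ~ round(average of TL values)
Sum = 28.2 + 34.8 + 20.0 + 37.7 + 43.6 + 54.8 = 219.1
Average = 219.1 / 6 = 36.52
Rounded: 37

37


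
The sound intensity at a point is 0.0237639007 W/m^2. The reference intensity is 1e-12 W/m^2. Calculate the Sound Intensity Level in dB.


Given values:
  I = 0.0237639007 W/m^2
  I_ref = 1e-12 W/m^2
Formula: SIL = 10 * log10(I / I_ref)
Compute ratio: I / I_ref = 23763900700
Compute log10: log10(23763900700) = 10.375918
Multiply: SIL = 10 * 10.375918 = 103.76

103.76 dB


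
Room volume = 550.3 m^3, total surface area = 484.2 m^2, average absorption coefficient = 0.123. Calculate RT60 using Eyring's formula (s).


Given values:
  V = 550.3 m^3, S = 484.2 m^2, alpha = 0.123
Formula: RT60 = 0.161 * V / (-S * ln(1 - alpha))
Compute ln(1 - 0.123) = ln(0.877) = -0.131248
Denominator: -484.2 * -0.131248 = 63.5503
Numerator: 0.161 * 550.3 = 88.5983
RT60 = 88.5983 / 63.5503 = 1.394

1.394 s


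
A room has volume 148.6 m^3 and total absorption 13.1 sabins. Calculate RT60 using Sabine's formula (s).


Given values:
  V = 148.6 m^3
  A = 13.1 sabins
Formula: RT60 = 0.161 * V / A
Numerator: 0.161 * 148.6 = 23.9246
RT60 = 23.9246 / 13.1 = 1.826

1.826 s


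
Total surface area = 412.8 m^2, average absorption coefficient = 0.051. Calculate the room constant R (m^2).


Given values:
  S = 412.8 m^2, alpha = 0.051
Formula: R = S * alpha / (1 - alpha)
Numerator: 412.8 * 0.051 = 21.0528
Denominator: 1 - 0.051 = 0.949
R = 21.0528 / 0.949 = 22.18

22.18 m^2


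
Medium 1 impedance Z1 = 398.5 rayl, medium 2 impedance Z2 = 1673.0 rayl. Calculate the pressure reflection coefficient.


Given values:
  Z1 = 398.5 rayl, Z2 = 1673.0 rayl
Formula: R = (Z2 - Z1) / (Z2 + Z1)
Numerator: Z2 - Z1 = 1673.0 - 398.5 = 1274.5
Denominator: Z2 + Z1 = 1673.0 + 398.5 = 2071.5
R = 1274.5 / 2071.5 = 0.6153

0.6153


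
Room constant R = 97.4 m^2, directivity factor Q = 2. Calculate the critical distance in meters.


Given values:
  R = 97.4 m^2, Q = 2
Formula: d_c = 0.141 * sqrt(Q * R)
Compute Q * R = 2 * 97.4 = 194.8
Compute sqrt(194.8) = 13.9571
d_c = 0.141 * 13.9571 = 1.968

1.968 m


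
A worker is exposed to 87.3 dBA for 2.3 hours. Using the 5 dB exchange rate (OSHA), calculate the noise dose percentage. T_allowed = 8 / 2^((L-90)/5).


Given values:
  L = 87.3 dBA, T = 2.3 hours
Formula: T_allowed = 8 / 2^((L - 90) / 5)
Compute exponent: (87.3 - 90) / 5 = -0.54
Compute 2^(-0.54) = 0.687771
T_allowed = 8 / 0.687771 = 11.631779 hours
Dose = (T / T_allowed) * 100
Dose = (2.3 / 11.631779) * 100 = 19.77

19.77 %


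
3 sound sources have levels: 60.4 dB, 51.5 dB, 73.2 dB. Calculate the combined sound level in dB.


Formula: L_total = 10 * log10( sum(10^(Li/10)) )
  Source 1: 10^(60.4/10) = 1096478.1961
  Source 2: 10^(51.5/10) = 141253.7545
  Source 3: 10^(73.2/10) = 20892961.3085
Sum of linear values = 22130693.2591
L_total = 10 * log10(22130693.2591) = 73.45

73.45 dB


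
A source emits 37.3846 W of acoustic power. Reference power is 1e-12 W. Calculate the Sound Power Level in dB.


Given values:
  W = 37.3846 W
  W_ref = 1e-12 W
Formula: SWL = 10 * log10(W / W_ref)
Compute ratio: W / W_ref = 37384600000000
Compute log10: log10(37384600000000) = 13.572693
Multiply: SWL = 10 * 13.572693 = 135.73

135.73 dB


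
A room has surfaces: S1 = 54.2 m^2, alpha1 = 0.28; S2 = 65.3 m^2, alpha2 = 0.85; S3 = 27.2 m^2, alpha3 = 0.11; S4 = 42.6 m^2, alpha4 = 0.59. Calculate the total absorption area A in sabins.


Given surfaces:
  Surface 1: 54.2 * 0.28 = 15.176
  Surface 2: 65.3 * 0.85 = 55.505
  Surface 3: 27.2 * 0.11 = 2.992
  Surface 4: 42.6 * 0.59 = 25.134
Formula: A = sum(Si * alpha_i)
A = 15.176 + 55.505 + 2.992 + 25.134
A = 98.81

98.81 sabins


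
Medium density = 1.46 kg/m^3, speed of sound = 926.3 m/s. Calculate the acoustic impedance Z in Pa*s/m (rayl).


Given values:
  rho = 1.46 kg/m^3
  c = 926.3 m/s
Formula: Z = rho * c
Z = 1.46 * 926.3
Z = 1352.4

1352.4 rayl


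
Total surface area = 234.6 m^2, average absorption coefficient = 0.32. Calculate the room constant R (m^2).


Given values:
  S = 234.6 m^2, alpha = 0.32
Formula: R = S * alpha / (1 - alpha)
Numerator: 234.6 * 0.32 = 75.072
Denominator: 1 - 0.32 = 0.68
R = 75.072 / 0.68 = 110.4

110.4 m^2


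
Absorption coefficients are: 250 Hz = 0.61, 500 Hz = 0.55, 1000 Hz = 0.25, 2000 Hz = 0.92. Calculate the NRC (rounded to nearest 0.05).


Given values:
  a_250 = 0.61, a_500 = 0.55
  a_1000 = 0.25, a_2000 = 0.92
Formula: NRC = (a250 + a500 + a1000 + a2000) / 4
Sum = 0.61 + 0.55 + 0.25 + 0.92 = 2.33
NRC = 2.33 / 4 = 0.5825
Rounded to nearest 0.05: 0.6

0.6


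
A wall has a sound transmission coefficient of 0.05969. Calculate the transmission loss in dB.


Given values:
  tau = 0.05969
Formula: TL = 10 * log10(1 / tau)
Compute 1 / tau = 1 / 0.05969 = 16.7532
Compute log10(16.7532) = 1.224098
TL = 10 * 1.224098 = 12.24

12.24 dB


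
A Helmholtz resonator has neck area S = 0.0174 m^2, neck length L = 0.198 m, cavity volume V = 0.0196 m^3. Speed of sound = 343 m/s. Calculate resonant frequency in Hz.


Given values:
  S = 0.0174 m^2, L = 0.198 m, V = 0.0196 m^3, c = 343 m/s
Formula: f = (c / (2*pi)) * sqrt(S / (V * L))
Compute V * L = 0.0196 * 0.198 = 0.0038808
Compute S / (V * L) = 0.0174 / 0.0038808 = 4.4836
Compute sqrt(4.4836) = 2.117451
Compute c / (2*pi) = 343 / 6.283185 = 54.590148
f = 54.590148 * 2.117451 = 115.59

115.59 Hz


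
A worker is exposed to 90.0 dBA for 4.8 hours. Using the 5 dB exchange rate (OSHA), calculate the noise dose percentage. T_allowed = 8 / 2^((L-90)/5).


Given values:
  L = 90.0 dBA, T = 4.8 hours
Formula: T_allowed = 8 / 2^((L - 90) / 5)
Compute exponent: (90.0 - 90) / 5 = 0.0
Compute 2^(0.0) = 1.0
T_allowed = 8 / 1.0 = 8.0 hours
Dose = (T / T_allowed) * 100
Dose = (4.8 / 8.0) * 100 = 60.0

60.0 %


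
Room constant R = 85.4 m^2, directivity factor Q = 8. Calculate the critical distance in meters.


Given values:
  R = 85.4 m^2, Q = 8
Formula: d_c = 0.141 * sqrt(Q * R)
Compute Q * R = 8 * 85.4 = 683.2
Compute sqrt(683.2) = 26.1381
d_c = 0.141 * 26.1381 = 3.685

3.685 m


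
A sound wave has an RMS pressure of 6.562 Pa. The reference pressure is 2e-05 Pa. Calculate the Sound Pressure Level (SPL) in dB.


Given values:
  p = 6.562 Pa
  p_ref = 2e-05 Pa
Formula: SPL = 20 * log10(p / p_ref)
Compute ratio: p / p_ref = 6.562 / 2e-05 = 328100
Compute log10: log10(328100) = 5.516006
Multiply: SPL = 20 * 5.516006 = 110.32

110.32 dB


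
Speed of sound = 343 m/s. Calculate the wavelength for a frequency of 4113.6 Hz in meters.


Given values:
  c = 343 m/s, f = 4113.6 Hz
Formula: lambda = c / f
lambda = 343 / 4113.6
lambda = 0.0834

0.0834 m


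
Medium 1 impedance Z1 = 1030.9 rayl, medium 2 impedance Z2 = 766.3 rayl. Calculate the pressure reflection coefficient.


Given values:
  Z1 = 1030.9 rayl, Z2 = 766.3 rayl
Formula: R = (Z2 - Z1) / (Z2 + Z1)
Numerator: Z2 - Z1 = 766.3 - 1030.9 = -264.6
Denominator: Z2 + Z1 = 766.3 + 1030.9 = 1797.2
R = -264.6 / 1797.2 = -0.1472

-0.1472


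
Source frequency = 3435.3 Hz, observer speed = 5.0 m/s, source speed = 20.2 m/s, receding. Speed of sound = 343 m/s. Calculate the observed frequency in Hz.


Given values:
  f_s = 3435.3 Hz, v_o = 5.0 m/s, v_s = 20.2 m/s
  Direction: receding
Formula: f_o = f_s * (c - v_o) / (c + v_s)
Numerator: c - v_o = 343 - 5.0 = 338.0
Denominator: c + v_s = 343 + 20.2 = 363.2
f_o = 3435.3 * 338.0 / 363.2 = 3196.95

3196.95 Hz


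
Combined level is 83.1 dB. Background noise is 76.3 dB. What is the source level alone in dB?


Given values:
  L_total = 83.1 dB, L_bg = 76.3 dB
Formula: L_source = 10 * log10(10^(L_total/10) - 10^(L_bg/10))
Convert to linear:
  10^(83.1/10) = 204173794.467
  10^(76.3/10) = 42657951.8802
Difference: 204173794.467 - 42657951.8802 = 161515842.5868
L_source = 10 * log10(161515842.5868) = 82.08

82.08 dB


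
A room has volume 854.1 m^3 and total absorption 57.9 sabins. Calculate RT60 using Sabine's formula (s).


Given values:
  V = 854.1 m^3
  A = 57.9 sabins
Formula: RT60 = 0.161 * V / A
Numerator: 0.161 * 854.1 = 137.5101
RT60 = 137.5101 / 57.9 = 2.375

2.375 s


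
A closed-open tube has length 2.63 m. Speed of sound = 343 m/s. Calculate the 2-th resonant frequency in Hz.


Given values:
  Tube type: closed-open, L = 2.63 m, c = 343 m/s, n = 2
Formula: f_n = (2n - 1) * c / (4 * L)
Compute 2n - 1 = 2*2 - 1 = 3
Compute 4 * L = 4 * 2.63 = 10.52
f = 3 * 343 / 10.52
f = 97.81

97.81 Hz


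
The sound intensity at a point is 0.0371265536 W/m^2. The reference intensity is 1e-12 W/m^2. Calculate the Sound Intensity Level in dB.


Given values:
  I = 0.0371265536 W/m^2
  I_ref = 1e-12 W/m^2
Formula: SIL = 10 * log10(I / I_ref)
Compute ratio: I / I_ref = 37126553600
Compute log10: log10(37126553600) = 10.569685
Multiply: SIL = 10 * 10.569685 = 105.7

105.7 dB


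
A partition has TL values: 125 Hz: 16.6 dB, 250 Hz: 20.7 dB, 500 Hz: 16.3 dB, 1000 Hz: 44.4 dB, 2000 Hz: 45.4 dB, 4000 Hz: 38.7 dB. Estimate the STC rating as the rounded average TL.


Given TL values at each frequency:
  125 Hz: 16.6 dB
  250 Hz: 20.7 dB
  500 Hz: 16.3 dB
  1000 Hz: 44.4 dB
  2000 Hz: 45.4 dB
  4000 Hz: 38.7 dB
Formula: STC ~ round(average of TL values)
Sum = 16.6 + 20.7 + 16.3 + 44.4 + 45.4 + 38.7 = 182.1
Average = 182.1 / 6 = 30.35
Rounded: 30

30


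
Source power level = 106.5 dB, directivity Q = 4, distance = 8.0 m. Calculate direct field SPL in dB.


Given values:
  Lw = 106.5 dB, Q = 4, r = 8.0 m
Formula: SPL = Lw + 10 * log10(Q / (4 * pi * r^2))
Compute 4 * pi * r^2 = 4 * pi * 8.0^2 = 804.2477
Compute Q / denom = 4 / 804.2477 = 0.00497359
Compute 10 * log10(0.00497359) = -23.0333
SPL = 106.5 + (-23.0333) = 83.47

83.47 dB


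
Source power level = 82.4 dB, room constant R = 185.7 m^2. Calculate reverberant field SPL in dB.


Given values:
  Lw = 82.4 dB, R = 185.7 m^2
Formula: SPL = Lw + 10 * log10(4 / R)
Compute 4 / R = 4 / 185.7 = 0.02154
Compute 10 * log10(0.02154) = -16.6675
SPL = 82.4 + (-16.6675) = 65.73

65.73 dB


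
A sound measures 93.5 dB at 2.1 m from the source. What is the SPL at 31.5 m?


Given values:
  SPL1 = 93.5 dB, r1 = 2.1 m, r2 = 31.5 m
Formula: SPL2 = SPL1 - 20 * log10(r2 / r1)
Compute ratio: r2 / r1 = 31.5 / 2.1 = 15.0
Compute log10: log10(15.0) = 1.176091
Compute drop: 20 * 1.176091 = 23.5218
SPL2 = 93.5 - 23.5218 = 69.98

69.98 dB


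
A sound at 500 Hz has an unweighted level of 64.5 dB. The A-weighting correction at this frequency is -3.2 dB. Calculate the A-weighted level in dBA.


Given values:
  SPL = 64.5 dB
  A-weighting at 500 Hz = -3.2 dB
Formula: L_A = SPL + A_weight
L_A = 64.5 + (-3.2)
L_A = 61.3

61.3 dBA


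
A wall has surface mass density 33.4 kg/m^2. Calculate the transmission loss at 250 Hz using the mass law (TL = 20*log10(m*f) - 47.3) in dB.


Given values:
  m = 33.4 kg/m^2, f = 250 Hz
Formula: TL = 20 * log10(m * f) - 47.3
Compute m * f = 33.4 * 250 = 8350.0
Compute log10(8350.0) = 3.921686
Compute 20 * 3.921686 = 78.4337
TL = 78.4337 - 47.3 = 31.13

31.13 dB


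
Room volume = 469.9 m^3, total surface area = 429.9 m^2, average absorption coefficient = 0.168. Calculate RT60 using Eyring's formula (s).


Given values:
  V = 469.9 m^3, S = 429.9 m^2, alpha = 0.168
Formula: RT60 = 0.161 * V / (-S * ln(1 - alpha))
Compute ln(1 - 0.168) = ln(0.832) = -0.183923
Denominator: -429.9 * -0.183923 = 79.0685
Numerator: 0.161 * 469.9 = 75.6539
RT60 = 75.6539 / 79.0685 = 0.957

0.957 s


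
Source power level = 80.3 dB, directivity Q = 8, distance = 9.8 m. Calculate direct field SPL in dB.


Given values:
  Lw = 80.3 dB, Q = 8, r = 9.8 m
Formula: SPL = Lw + 10 * log10(Q / (4 * pi * r^2))
Compute 4 * pi * r^2 = 4 * pi * 9.8^2 = 1206.8742
Compute Q / denom = 8 / 1206.8742 = 0.00662869
Compute 10 * log10(0.00662869) = -21.7857
SPL = 80.3 + (-21.7857) = 58.51

58.51 dB


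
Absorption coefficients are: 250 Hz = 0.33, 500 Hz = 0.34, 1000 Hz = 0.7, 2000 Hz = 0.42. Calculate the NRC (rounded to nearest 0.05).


Given values:
  a_250 = 0.33, a_500 = 0.34
  a_1000 = 0.7, a_2000 = 0.42
Formula: NRC = (a250 + a500 + a1000 + a2000) / 4
Sum = 0.33 + 0.34 + 0.7 + 0.42 = 1.79
NRC = 1.79 / 4 = 0.4475
Rounded to nearest 0.05: 0.45

0.45


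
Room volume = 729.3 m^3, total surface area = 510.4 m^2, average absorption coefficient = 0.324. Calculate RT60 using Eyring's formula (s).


Given values:
  V = 729.3 m^3, S = 510.4 m^2, alpha = 0.324
Formula: RT60 = 0.161 * V / (-S * ln(1 - alpha))
Compute ln(1 - 0.324) = ln(0.676) = -0.391562
Denominator: -510.4 * -0.391562 = 199.8532
Numerator: 0.161 * 729.3 = 117.4173
RT60 = 117.4173 / 199.8532 = 0.588

0.588 s


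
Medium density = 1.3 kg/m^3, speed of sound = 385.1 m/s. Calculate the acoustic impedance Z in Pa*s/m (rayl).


Given values:
  rho = 1.3 kg/m^3
  c = 385.1 m/s
Formula: Z = rho * c
Z = 1.3 * 385.1
Z = 500.63

500.63 rayl


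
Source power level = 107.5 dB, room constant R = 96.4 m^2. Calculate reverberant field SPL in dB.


Given values:
  Lw = 107.5 dB, R = 96.4 m^2
Formula: SPL = Lw + 10 * log10(4 / R)
Compute 4 / R = 4 / 96.4 = 0.041494
Compute 10 * log10(0.041494) = -13.8201
SPL = 107.5 + (-13.8201) = 93.68

93.68 dB


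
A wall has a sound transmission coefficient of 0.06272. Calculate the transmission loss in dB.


Given values:
  tau = 0.06272
Formula: TL = 10 * log10(1 / tau)
Compute 1 / tau = 1 / 0.06272 = 15.9439
Compute log10(15.9439) = 1.202595
TL = 10 * 1.202595 = 12.03

12.03 dB


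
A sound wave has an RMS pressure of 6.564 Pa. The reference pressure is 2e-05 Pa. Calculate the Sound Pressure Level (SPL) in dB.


Given values:
  p = 6.564 Pa
  p_ref = 2e-05 Pa
Formula: SPL = 20 * log10(p / p_ref)
Compute ratio: p / p_ref = 6.564 / 2e-05 = 328200
Compute log10: log10(328200) = 5.516139
Multiply: SPL = 20 * 5.516139 = 110.32

110.32 dB


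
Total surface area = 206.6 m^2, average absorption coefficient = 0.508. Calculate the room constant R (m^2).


Given values:
  S = 206.6 m^2, alpha = 0.508
Formula: R = S * alpha / (1 - alpha)
Numerator: 206.6 * 0.508 = 104.9528
Denominator: 1 - 0.508 = 0.492
R = 104.9528 / 0.492 = 213.32

213.32 m^2


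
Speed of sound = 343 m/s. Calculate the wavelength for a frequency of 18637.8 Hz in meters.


Given values:
  c = 343 m/s, f = 18637.8 Hz
Formula: lambda = c / f
lambda = 343 / 18637.8
lambda = 0.0184

0.0184 m


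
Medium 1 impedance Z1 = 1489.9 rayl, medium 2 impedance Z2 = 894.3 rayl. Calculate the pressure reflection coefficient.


Given values:
  Z1 = 1489.9 rayl, Z2 = 894.3 rayl
Formula: R = (Z2 - Z1) / (Z2 + Z1)
Numerator: Z2 - Z1 = 894.3 - 1489.9 = -595.6
Denominator: Z2 + Z1 = 894.3 + 1489.9 = 2384.2
R = -595.6 / 2384.2 = -0.2498

-0.2498


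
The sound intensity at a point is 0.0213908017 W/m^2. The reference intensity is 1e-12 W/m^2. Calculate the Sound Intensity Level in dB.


Given values:
  I = 0.0213908017 W/m^2
  I_ref = 1e-12 W/m^2
Formula: SIL = 10 * log10(I / I_ref)
Compute ratio: I / I_ref = 21390801700
Compute log10: log10(21390801700) = 10.330227
Multiply: SIL = 10 * 10.330227 = 103.3

103.3 dB


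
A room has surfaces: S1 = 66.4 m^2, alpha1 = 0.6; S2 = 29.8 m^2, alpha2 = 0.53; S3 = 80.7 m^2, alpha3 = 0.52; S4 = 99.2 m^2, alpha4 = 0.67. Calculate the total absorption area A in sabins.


Given surfaces:
  Surface 1: 66.4 * 0.6 = 39.84
  Surface 2: 29.8 * 0.53 = 15.794
  Surface 3: 80.7 * 0.52 = 41.964
  Surface 4: 99.2 * 0.67 = 66.464
Formula: A = sum(Si * alpha_i)
A = 39.84 + 15.794 + 41.964 + 66.464
A = 164.06

164.06 sabins


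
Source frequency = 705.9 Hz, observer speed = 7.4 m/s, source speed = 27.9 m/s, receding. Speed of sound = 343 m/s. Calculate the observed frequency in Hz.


Given values:
  f_s = 705.9 Hz, v_o = 7.4 m/s, v_s = 27.9 m/s
  Direction: receding
Formula: f_o = f_s * (c - v_o) / (c + v_s)
Numerator: c - v_o = 343 - 7.4 = 335.6
Denominator: c + v_s = 343 + 27.9 = 370.9
f_o = 705.9 * 335.6 / 370.9 = 638.72

638.72 Hz


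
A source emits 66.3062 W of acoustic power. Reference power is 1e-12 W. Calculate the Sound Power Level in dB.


Given values:
  W = 66.3062 W
  W_ref = 1e-12 W
Formula: SWL = 10 * log10(W / W_ref)
Compute ratio: W / W_ref = 66306200000000
Compute log10: log10(66306200000000) = 13.821554
Multiply: SWL = 10 * 13.821554 = 138.22

138.22 dB


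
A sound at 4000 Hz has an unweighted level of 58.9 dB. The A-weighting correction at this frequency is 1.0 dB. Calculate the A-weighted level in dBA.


Given values:
  SPL = 58.9 dB
  A-weighting at 4000 Hz = 1.0 dB
Formula: L_A = SPL + A_weight
L_A = 58.9 + (1.0)
L_A = 59.9

59.9 dBA


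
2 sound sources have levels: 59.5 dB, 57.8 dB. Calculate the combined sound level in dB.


Formula: L_total = 10 * log10( sum(10^(Li/10)) )
  Source 1: 10^(59.5/10) = 891250.9381
  Source 2: 10^(57.8/10) = 602559.5861
Sum of linear values = 1493810.5242
L_total = 10 * log10(1493810.5242) = 61.74

61.74 dB
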